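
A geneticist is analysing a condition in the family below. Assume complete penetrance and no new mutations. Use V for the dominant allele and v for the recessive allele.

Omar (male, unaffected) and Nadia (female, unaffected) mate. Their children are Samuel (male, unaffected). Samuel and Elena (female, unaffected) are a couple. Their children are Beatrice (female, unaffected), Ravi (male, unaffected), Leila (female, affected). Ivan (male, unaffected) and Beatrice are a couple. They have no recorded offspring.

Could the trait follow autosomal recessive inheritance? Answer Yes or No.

A consistent assignment under autosomal recessive exists: Omar VV, Nadia Vv, Samuel Vv, Elena Vv, Beatrice VV, Ravi VV, Leila vv, Ivan VV.
In this assignment every recorded phenotype matches its genotype and every non-founder's genotype is obtainable from its parents' genotypes, so the pedigree is consistent.

Yes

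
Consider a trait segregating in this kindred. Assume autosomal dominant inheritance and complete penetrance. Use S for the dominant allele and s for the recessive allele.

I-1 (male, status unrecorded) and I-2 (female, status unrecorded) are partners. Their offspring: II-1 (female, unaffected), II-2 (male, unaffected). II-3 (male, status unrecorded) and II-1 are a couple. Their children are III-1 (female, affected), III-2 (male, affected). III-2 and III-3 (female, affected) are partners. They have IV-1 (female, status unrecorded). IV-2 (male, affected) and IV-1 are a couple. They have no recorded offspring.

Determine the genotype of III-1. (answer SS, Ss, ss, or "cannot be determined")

Ss

From phenotype alone, III-1 is SS or Ss.
III-1 is affected so carries S and received s from II-1 (ss), so III-1 is Ss.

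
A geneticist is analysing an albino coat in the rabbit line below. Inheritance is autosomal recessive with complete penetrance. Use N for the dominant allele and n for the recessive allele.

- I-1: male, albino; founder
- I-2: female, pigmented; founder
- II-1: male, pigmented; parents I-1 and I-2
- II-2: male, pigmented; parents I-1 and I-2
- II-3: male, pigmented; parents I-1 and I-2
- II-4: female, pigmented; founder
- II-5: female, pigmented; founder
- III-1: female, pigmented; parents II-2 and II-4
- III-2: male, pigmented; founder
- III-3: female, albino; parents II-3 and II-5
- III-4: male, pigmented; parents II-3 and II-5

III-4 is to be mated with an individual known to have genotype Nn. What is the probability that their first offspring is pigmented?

II-3 is pigmented so carries N and received n from I-1 (nn), so II-3 is Nn.
II-5 is pigmented so carries N and passed n to III-3 (nn), so II-5 is Nn.
III-4 is a pigmented offspring of II-3 (Nn) × II-5 (Nn), whose cross gives 1/4 NN : 1/2 Nn : 1/4 nn; conditioning on being pigmented, III-4 is NN with probability 1/3, Nn with probability 2/3.
Summing over parental genotype combinations, P(offspring is pigmented) = 1/3·1 + 2/3·3/4 = 5/6.

5/6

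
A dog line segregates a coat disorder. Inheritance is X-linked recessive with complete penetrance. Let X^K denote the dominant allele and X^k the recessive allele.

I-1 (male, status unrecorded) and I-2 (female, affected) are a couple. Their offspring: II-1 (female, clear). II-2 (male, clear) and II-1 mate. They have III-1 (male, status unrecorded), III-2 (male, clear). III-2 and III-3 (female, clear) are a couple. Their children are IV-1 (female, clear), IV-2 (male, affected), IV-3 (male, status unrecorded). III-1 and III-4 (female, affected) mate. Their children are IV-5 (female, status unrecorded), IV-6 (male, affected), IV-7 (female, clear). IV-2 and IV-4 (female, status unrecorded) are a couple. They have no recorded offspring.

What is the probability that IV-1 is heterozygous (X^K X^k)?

III-2 is clear, so III-2 is X^K Y.
III-3 is clear so carries K and passed k to IV-2 (X^k Y), so III-3 is X^K X^k.
Their cross gives offspring ratios 1/2 X^K X^K : 1/2 X^K X^k. Conditioning on IV-1 being clear, P(X^K X^k) = 1/2 / 1 = 1/2.

1/2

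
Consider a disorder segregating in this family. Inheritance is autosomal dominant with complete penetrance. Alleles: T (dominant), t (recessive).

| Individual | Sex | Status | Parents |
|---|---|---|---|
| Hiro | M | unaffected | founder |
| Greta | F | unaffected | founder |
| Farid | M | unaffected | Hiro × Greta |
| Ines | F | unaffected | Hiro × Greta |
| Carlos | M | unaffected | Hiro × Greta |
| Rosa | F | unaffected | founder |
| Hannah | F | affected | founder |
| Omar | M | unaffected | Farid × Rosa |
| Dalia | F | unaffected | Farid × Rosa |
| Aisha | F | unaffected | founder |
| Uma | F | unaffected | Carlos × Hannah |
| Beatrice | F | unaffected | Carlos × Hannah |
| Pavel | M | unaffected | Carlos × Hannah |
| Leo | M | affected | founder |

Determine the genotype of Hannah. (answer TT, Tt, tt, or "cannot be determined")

From phenotype alone, Hannah is TT or Tt.
Hannah is affected so carries T and passed t to Uma (tt), so Hannah is Tt.

Tt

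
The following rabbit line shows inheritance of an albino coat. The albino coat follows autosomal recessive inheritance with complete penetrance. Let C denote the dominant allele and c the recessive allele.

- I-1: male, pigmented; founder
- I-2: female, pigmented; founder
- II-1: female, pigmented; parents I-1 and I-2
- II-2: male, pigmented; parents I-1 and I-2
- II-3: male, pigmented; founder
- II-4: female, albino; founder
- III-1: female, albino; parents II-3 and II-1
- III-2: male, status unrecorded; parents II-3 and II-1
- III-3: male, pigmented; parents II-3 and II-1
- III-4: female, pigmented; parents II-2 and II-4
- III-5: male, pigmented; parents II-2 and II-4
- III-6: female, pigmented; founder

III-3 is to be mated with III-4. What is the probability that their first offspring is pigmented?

5/6

II-3 is pigmented so carries C and passed c to III-1 (cc), so II-3 is Cc.
II-1 is pigmented so carries C and passed c to III-1 (cc), so II-1 is Cc.
III-3 is a pigmented offspring of II-3 (Cc) × II-1 (Cc), whose cross gives 1/4 CC : 1/2 Cc : 1/4 cc; conditioning on being pigmented, III-3 is CC with probability 1/3, Cc with probability 2/3.
III-4 is pigmented so carries C and received c from II-4 (cc), so III-4 is Cc.
Summing over parental genotype combinations, P(offspring is pigmented) = 1/3·1 + 2/3·3/4 = 5/6.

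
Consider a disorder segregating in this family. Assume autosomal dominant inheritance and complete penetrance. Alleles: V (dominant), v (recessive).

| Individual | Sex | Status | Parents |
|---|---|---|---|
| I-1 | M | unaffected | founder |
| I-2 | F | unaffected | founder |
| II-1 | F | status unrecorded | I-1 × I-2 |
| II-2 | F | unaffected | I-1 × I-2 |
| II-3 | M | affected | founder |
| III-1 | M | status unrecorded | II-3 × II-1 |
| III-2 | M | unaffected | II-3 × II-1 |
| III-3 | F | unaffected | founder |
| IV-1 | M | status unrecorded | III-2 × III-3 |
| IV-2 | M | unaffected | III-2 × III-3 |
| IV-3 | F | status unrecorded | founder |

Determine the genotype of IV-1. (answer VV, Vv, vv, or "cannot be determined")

vv

From phenotype alone, IV-1 is VV or Vv or vv.
IV-1 received v from III-2 (vv) and received v from III-3 (vv), so IV-1 is vv.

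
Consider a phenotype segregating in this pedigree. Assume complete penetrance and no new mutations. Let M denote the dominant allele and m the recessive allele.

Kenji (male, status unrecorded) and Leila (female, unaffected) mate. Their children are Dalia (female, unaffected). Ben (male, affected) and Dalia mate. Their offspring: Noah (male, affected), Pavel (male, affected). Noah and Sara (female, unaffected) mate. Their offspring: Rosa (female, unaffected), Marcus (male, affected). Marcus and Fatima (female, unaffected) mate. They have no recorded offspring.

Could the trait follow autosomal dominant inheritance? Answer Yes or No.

Yes

A consistent assignment under autosomal dominant exists: Kenji Mm, Leila mm, Dalia mm, Ben MM, Noah Mm, Pavel Mm, Sara mm, Rosa mm, Marcus Mm, Fatima mm.
In this assignment every recorded phenotype matches its genotype and every non-founder's genotype is obtainable from its parents' genotypes, so the pedigree is consistent.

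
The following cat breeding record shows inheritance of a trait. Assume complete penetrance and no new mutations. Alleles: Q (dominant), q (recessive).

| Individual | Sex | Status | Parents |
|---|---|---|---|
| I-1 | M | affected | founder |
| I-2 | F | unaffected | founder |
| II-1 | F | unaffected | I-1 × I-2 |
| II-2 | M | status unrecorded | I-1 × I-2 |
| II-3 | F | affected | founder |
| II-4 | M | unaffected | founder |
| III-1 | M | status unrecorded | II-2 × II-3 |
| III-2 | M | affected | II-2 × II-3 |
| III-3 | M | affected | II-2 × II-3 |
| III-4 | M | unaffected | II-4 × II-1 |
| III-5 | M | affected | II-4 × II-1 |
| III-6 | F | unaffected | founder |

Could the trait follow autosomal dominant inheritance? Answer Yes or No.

No

Under autosomal dominant, III-5 (affected, male) cannot arise from II-4 (unaffected) × II-1 (unaffected).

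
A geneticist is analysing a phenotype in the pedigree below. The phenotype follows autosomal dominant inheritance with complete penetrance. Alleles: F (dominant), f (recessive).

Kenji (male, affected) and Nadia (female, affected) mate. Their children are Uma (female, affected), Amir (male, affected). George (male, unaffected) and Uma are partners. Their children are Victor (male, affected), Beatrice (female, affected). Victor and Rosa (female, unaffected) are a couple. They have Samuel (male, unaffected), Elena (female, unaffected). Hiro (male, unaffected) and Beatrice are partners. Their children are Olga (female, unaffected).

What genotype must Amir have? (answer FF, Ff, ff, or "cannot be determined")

cannot be determined

Amir's phenotype allows FF or Ff, and no parent or child forces a single allele at both positions; consistent genotype assignments exist with Amir as FF or Ff.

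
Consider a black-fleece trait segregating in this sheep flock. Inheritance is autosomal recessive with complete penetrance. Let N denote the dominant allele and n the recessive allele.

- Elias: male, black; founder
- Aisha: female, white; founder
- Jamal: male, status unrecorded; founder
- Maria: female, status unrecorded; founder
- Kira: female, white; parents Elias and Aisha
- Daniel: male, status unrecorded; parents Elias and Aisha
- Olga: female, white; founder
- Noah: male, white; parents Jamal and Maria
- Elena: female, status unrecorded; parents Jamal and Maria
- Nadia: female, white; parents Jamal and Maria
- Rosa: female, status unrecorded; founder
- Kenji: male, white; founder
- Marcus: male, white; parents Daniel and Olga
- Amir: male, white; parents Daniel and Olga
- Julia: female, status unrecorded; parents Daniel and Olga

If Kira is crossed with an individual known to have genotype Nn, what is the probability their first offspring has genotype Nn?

Kira is white so carries N and received n from Elias (nn), so Kira is Nn.
The cross gives 1/4 NN : 1/2 Nn : 1/4 nn, so P(offspring has genotype Nn) = 1/2.

1/2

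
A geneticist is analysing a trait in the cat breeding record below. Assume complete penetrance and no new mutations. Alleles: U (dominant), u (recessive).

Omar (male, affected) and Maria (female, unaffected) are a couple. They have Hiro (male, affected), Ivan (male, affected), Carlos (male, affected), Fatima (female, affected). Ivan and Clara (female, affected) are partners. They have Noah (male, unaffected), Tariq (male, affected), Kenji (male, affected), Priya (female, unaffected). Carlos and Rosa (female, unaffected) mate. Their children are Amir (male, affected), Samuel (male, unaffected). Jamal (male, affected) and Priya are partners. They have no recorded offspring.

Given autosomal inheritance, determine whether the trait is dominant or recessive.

dominant

Ivan and Clara are both affected yet have an unaffected child Noah. Under a recessive model two affected parents are homozygous and every child would be affected, so the trait cannot be recessive.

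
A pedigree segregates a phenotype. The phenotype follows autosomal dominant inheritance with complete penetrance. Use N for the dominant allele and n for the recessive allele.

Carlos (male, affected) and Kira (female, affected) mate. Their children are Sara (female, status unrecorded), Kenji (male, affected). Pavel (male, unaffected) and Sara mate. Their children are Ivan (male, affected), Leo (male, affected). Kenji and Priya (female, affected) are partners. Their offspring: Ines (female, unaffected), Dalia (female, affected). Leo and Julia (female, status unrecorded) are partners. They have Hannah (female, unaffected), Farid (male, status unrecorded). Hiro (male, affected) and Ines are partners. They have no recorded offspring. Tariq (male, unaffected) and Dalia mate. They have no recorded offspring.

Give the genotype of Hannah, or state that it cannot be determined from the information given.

nn

Hannah is unaffected, so Hannah is nn.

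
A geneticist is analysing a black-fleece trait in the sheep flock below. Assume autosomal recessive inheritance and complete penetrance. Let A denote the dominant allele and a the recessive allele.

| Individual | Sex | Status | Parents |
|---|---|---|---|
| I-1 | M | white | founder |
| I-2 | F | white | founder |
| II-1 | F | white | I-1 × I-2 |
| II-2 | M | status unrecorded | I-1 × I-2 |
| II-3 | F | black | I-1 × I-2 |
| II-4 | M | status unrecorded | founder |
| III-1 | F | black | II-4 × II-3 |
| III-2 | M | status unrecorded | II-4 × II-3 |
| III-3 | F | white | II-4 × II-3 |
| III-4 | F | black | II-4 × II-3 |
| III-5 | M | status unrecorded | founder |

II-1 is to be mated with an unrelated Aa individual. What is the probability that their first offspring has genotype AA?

1/3

I-1 is white so carries A and passed a to II-3 (aa), so I-1 is Aa.
I-2 is white so carries A and passed a to II-3 (aa), so I-2 is Aa.
II-1 is a white offspring of I-1 (Aa) × I-2 (Aa), whose cross gives 1/4 AA : 1/2 Aa : 1/4 aa; conditioning on being white, II-1 is AA with probability 1/3, Aa with probability 2/3.
Summing over parental genotype combinations, P(offspring has genotype AA) = 1/3·1/2 + 2/3·1/4 = 1/3.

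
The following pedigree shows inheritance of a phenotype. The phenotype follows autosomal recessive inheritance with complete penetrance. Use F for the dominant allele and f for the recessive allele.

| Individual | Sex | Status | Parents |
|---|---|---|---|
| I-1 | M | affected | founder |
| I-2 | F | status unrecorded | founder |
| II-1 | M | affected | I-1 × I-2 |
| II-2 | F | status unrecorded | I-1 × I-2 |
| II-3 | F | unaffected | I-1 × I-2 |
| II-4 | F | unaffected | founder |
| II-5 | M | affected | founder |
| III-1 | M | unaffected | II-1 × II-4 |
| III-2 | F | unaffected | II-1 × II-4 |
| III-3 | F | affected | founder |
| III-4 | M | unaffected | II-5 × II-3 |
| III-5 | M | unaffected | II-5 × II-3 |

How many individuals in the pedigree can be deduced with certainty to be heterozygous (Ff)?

Obligate heterozygotes: I-2 passed F to II-3 (Ff, whose f came from I-1) and passed f to II-1 (ff), so I-2 is Ff; II-3 is unaffected so carries F and received f from I-1 (ff), so II-3 is Ff; III-1 is unaffected so carries F and received f from II-1 (ff), so III-1 is Ff; III-2 is unaffected so carries F and received f from II-1 (ff), so III-2 is Ff; III-4 is unaffected so carries F and received f from II-5 (ff), so III-4 is Ff; III-5 is unaffected so carries F and received f from II-5 (ff), so III-5 is Ff.
Every other individual is either homozygous by phenotype or has at least one consistent homozygous assignment, so the count is 6.

6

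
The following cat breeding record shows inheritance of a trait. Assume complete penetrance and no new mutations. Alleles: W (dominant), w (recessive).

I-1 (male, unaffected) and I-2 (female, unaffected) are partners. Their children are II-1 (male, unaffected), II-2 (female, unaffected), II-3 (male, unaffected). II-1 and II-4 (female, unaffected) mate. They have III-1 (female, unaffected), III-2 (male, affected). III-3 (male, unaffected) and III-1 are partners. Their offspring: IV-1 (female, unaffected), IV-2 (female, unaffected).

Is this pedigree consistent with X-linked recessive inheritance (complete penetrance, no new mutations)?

A consistent assignment under X-linked recessive exists: I-1 X^W Y, I-2 X^W X^W, II-1 X^W Y, II-2 X^W X^W, II-3 X^W Y, II-4 X^W X^w, III-1 X^W X^W, III-2 X^w Y, III-3 X^W Y, IV-1 X^W X^W, IV-2 X^W X^W.
In this assignment every recorded phenotype matches its genotype and every non-founder's genotype is obtainable from its parents' genotypes, so the pedigree is consistent.

Yes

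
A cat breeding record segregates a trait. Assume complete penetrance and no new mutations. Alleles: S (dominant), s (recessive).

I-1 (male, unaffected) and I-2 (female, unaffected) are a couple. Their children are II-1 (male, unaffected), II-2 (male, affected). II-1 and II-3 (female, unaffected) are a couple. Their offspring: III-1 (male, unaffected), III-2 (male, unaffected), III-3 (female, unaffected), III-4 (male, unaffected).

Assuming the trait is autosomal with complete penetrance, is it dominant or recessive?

I-1 and I-2 are both unaffected yet have an affected child II-2. Under dominance, an affected child requires at least one affected parent, so the trait cannot be dominant.

recessive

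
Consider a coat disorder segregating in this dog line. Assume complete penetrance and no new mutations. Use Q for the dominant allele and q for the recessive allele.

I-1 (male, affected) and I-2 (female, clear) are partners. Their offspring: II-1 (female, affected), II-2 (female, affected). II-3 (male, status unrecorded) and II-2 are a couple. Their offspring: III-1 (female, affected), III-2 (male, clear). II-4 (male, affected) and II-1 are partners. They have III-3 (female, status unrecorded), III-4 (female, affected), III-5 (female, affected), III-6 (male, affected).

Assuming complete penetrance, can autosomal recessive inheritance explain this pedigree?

A consistent assignment under autosomal recessive exists: I-1 qq, I-2 Qq, II-1 qq, II-2 qq, II-3 Qq, II-4 qq, III-1 qq, III-2 Qq, III-3 qq, III-4 qq, III-5 qq, III-6 qq.
In this assignment every recorded phenotype matches its genotype and every non-founder's genotype is obtainable from its parents' genotypes, so the pedigree is consistent.

Yes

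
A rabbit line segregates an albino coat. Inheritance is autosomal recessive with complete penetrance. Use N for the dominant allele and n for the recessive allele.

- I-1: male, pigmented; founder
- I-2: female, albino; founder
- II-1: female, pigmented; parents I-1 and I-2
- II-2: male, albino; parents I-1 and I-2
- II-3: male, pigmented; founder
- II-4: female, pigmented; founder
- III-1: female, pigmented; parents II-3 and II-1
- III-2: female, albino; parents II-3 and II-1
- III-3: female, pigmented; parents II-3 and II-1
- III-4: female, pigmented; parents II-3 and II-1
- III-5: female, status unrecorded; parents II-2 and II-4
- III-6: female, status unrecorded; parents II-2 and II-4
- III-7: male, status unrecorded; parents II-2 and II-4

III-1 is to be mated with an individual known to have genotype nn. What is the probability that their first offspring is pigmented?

2/3

II-3 is pigmented so carries N and passed n to III-2 (nn), so II-3 is Nn.
II-1 is pigmented so carries N and received n from I-2 (nn), so II-1 is Nn.
III-1 is a pigmented offspring of II-3 (Nn) × II-1 (Nn), whose cross gives 1/4 NN : 1/2 Nn : 1/4 nn; conditioning on being pigmented, III-1 is NN with probability 1/3, Nn with probability 2/3.
Summing over parental genotype combinations, P(offspring is pigmented) = 1/3·1 + 2/3·1/2 = 2/3.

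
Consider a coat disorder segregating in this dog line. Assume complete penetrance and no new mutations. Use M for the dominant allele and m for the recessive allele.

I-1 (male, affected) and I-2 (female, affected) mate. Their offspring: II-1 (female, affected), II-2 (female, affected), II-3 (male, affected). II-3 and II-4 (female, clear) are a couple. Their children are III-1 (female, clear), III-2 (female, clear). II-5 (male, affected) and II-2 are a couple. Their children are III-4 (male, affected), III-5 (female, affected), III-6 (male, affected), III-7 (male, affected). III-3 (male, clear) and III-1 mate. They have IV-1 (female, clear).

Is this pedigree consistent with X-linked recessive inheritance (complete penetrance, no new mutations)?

Yes

A consistent assignment under X-linked recessive exists: I-1 X^m Y, I-2 X^m X^m, II-1 X^m X^m, II-2 X^m X^m, II-3 X^m Y, II-4 X^M X^M, II-5 X^m Y, III-1 X^M X^m, III-2 X^M X^m, III-3 X^M Y, III-4 X^m Y, III-5 X^m X^m, III-6 X^m Y, III-7 X^m Y, IV-1 X^M X^M.
In this assignment every recorded phenotype matches its genotype and every non-founder's genotype is obtainable from its parents' genotypes, so the pedigree is consistent.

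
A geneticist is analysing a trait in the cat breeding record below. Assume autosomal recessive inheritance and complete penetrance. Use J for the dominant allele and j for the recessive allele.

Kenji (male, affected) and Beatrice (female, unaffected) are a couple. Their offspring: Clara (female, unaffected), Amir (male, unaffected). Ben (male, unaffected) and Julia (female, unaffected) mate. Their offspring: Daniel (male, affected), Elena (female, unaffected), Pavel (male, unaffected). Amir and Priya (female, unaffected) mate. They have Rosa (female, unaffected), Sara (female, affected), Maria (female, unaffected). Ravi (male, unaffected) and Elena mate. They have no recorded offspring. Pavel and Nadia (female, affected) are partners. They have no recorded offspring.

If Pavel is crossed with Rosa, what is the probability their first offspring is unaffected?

Ben is unaffected so carries J and passed j to Daniel (jj), so Ben is Jj.
Julia is unaffected so carries J and passed j to Daniel (jj), so Julia is Jj.
Pavel is an unaffected offspring of Ben (Jj) × Julia (Jj), whose cross gives 1/4 JJ : 1/2 Jj : 1/4 jj; conditioning on being unaffected, Pavel is JJ with probability 1/3, Jj with probability 2/3.
Amir is unaffected so carries J and received j from Kenji (jj), so Amir is Jj.
Priya is unaffected so carries J and passed j to Sara (jj), so Priya is Jj.
Rosa is an unaffected offspring of Amir (Jj) × Priya (Jj), whose cross gives 1/4 JJ : 1/2 Jj : 1/4 jj; conditioning on being unaffected, Rosa is JJ with probability 1/3, Jj with probability 2/3.
Summing over parental genotype combinations, P(offspring is unaffected) = 1/9·1 + 2/9·1 + 2/9·1 + 4/9·3/4 = 8/9.

8/9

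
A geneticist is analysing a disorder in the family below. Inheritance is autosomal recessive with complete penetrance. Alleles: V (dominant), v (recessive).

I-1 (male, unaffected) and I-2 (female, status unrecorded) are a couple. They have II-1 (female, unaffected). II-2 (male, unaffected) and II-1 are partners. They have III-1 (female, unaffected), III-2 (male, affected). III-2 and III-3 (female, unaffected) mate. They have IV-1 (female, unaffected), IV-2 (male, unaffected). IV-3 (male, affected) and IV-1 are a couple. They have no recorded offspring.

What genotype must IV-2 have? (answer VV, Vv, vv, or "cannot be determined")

From phenotype alone, IV-2 is VV or Vv.
IV-2 is unaffected so carries V and received v from III-2 (vv), so IV-2 is Vv.

Vv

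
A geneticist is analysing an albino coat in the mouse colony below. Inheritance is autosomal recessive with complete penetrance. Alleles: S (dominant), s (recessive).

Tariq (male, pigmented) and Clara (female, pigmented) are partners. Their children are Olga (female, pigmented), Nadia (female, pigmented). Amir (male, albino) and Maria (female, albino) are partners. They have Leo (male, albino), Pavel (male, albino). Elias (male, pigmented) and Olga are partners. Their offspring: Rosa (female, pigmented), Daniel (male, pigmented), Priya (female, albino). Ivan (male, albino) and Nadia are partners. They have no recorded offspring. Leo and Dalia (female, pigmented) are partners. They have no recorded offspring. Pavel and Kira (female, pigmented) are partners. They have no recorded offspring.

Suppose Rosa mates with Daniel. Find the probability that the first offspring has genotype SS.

Elias is pigmented so carries S and passed s to Priya (ss), so Elias is Ss.
Olga is pigmented so carries S and passed s to Priya (ss), so Olga is Ss.
Rosa is a pigmented offspring of Elias (Ss) × Olga (Ss), whose cross gives 1/4 SS : 1/2 Ss : 1/4 ss; conditioning on being pigmented, Rosa is SS with probability 1/3, Ss with probability 2/3.
Daniel is a pigmented offspring of Elias (Ss) × Olga (Ss), whose cross gives 1/4 SS : 1/2 Ss : 1/4 ss; conditioning on being pigmented, Daniel is SS with probability 1/3, Ss with probability 2/3.
Summing over parental genotype combinations, P(offspring has genotype SS) = 1/9·1 + 2/9·1/2 + 2/9·1/2 + 4/9·1/4 = 4/9.

4/9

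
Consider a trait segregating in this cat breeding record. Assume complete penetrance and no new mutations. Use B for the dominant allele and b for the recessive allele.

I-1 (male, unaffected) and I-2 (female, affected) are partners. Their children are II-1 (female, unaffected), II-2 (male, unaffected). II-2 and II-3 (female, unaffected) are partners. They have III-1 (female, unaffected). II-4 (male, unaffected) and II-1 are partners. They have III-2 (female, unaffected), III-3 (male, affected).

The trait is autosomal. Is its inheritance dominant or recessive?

recessive

II-4 and II-1 are both unaffected yet have an affected child III-3. Under dominance, an affected child requires at least one affected parent, so the trait cannot be dominant.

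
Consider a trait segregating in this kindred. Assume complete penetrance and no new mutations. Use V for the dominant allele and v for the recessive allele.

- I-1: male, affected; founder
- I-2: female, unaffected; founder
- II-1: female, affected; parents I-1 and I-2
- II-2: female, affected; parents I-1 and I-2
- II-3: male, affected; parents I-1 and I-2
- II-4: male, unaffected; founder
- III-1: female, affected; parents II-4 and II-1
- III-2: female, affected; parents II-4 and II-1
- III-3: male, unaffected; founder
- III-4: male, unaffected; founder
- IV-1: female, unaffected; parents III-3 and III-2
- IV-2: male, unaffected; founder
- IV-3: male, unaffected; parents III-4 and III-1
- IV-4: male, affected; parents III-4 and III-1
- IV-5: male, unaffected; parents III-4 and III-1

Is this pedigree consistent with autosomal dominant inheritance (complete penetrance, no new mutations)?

A consistent assignment under autosomal dominant exists: I-1 VV, I-2 vv, II-1 Vv, II-2 Vv, II-3 Vv, II-4 vv, III-1 Vv, III-2 Vv, III-3 vv, III-4 vv, IV-1 vv, IV-2 vv, IV-3 vv, IV-4 Vv, IV-5 vv.
In this assignment every recorded phenotype matches its genotype and every non-founder's genotype is obtainable from its parents' genotypes, so the pedigree is consistent.

Yes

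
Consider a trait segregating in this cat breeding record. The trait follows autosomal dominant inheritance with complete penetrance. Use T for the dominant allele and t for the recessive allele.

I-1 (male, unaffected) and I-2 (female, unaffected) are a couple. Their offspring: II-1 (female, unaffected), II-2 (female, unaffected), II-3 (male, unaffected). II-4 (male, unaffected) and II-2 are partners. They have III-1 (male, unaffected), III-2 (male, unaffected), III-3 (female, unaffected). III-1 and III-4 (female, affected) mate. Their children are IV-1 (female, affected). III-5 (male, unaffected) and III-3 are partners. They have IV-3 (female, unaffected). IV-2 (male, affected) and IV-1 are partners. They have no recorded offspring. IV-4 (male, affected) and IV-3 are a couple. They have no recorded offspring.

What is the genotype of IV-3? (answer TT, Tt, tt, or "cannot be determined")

tt

IV-3 is unaffected, so IV-3 is tt.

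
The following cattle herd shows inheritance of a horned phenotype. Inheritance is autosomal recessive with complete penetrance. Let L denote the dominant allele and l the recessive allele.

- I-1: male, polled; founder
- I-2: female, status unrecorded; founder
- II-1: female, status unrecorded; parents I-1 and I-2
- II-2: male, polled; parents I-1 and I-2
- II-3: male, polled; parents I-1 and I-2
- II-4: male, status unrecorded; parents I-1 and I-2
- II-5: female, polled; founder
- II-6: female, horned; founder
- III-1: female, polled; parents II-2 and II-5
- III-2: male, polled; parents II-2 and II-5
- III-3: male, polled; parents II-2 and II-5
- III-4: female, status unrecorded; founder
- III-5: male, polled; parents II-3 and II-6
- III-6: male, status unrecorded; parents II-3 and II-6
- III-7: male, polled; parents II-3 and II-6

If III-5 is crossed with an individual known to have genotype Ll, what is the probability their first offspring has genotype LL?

1/4

III-5 is polled so carries L and received l from II-6 (ll), so III-5 is Ll.
The cross gives 1/4 LL : 1/2 Ll : 1/4 ll, so P(offspring has genotype LL) = 1/4.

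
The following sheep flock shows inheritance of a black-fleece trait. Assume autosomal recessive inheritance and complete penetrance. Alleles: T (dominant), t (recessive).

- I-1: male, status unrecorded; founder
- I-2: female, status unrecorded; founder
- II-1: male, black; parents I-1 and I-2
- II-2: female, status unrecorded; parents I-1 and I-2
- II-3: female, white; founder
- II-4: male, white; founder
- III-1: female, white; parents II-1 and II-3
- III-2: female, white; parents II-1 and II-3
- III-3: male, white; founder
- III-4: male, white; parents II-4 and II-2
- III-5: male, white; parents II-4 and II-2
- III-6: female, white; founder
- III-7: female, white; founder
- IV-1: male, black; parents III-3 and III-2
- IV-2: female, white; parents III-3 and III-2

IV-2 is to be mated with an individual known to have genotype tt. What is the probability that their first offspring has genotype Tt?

2/3

III-3 is white so carries T and passed t to IV-1 (tt), so III-3 is Tt.
III-2 is white so carries T and received t from II-1 (tt), so III-2 is Tt.
IV-2 is a white offspring of III-3 (Tt) × III-2 (Tt), whose cross gives 1/4 TT : 1/2 Tt : 1/4 tt; conditioning on being white, IV-2 is TT with probability 1/3, Tt with probability 2/3.
Summing over parental genotype combinations, P(offspring has genotype Tt) = 1/3·1 + 2/3·1/2 = 2/3.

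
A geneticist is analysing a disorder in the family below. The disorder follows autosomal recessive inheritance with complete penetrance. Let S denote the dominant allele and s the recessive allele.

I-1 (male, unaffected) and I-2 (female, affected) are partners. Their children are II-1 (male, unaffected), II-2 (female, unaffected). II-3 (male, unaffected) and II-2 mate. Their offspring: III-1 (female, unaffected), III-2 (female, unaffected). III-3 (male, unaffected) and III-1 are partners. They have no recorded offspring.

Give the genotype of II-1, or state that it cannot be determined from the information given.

Ss

From phenotype alone, II-1 is SS or Ss.
II-1 is unaffected so carries S and received s from I-2 (ss), so II-1 is Ss.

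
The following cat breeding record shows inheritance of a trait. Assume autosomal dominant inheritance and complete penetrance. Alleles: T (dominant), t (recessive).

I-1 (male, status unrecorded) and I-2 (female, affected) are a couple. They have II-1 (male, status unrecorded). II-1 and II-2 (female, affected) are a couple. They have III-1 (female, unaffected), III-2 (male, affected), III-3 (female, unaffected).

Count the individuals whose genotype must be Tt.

Obligate heterozygotes: II-2 is affected so carries T and passed t to III-1 (tt), so II-2 is Tt.
Every other individual is either homozygous by phenotype or has at least one consistent homozygous assignment, so the count is 1.

1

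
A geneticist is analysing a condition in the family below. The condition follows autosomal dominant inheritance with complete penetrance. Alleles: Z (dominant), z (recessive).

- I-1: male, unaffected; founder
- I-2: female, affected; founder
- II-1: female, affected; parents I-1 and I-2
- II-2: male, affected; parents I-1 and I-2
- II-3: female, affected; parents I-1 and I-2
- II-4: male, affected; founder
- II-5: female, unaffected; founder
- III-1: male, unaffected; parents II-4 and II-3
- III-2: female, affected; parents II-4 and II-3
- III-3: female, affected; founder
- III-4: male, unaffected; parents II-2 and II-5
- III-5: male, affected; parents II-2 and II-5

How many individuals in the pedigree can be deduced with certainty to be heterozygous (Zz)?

5

Obligate heterozygotes: II-1 is affected so carries Z and received z from I-1 (zz), so II-1 is Zz; II-2 is affected so carries Z and received z from I-1 (zz), so II-2 is Zz; II-3 is affected so carries Z and received z from I-1 (zz), so II-3 is Zz; II-4 is affected so carries Z and passed z to III-1 (zz), so II-4 is Zz; III-5 is affected so carries Z and received z from II-5 (zz), so III-5 is Zz.
Every other individual is either homozygous by phenotype or has at least one consistent homozygous assignment, so the count is 5.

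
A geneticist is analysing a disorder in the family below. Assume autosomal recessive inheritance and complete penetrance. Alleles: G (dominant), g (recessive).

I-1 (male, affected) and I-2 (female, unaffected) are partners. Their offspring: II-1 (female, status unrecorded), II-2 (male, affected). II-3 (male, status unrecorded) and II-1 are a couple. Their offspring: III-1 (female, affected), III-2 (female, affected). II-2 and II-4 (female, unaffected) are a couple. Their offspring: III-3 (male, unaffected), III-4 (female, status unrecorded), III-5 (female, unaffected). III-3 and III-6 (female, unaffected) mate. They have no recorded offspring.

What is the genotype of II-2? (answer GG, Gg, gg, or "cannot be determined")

gg

II-2 is affected, so II-2 is gg.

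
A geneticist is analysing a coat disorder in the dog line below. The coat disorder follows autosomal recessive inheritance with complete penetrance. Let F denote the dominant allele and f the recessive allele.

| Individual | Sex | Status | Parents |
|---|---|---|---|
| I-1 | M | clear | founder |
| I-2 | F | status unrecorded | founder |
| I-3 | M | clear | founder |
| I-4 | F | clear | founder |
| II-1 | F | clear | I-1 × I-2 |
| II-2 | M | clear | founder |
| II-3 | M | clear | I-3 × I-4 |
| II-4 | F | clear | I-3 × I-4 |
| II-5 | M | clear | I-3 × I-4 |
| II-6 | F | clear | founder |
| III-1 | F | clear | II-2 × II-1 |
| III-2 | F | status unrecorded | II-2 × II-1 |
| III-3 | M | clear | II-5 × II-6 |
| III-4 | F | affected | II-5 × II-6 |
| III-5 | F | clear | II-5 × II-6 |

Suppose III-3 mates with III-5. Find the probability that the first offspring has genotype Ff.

II-5 is clear so carries F and passed f to III-4 (ff), so II-5 is Ff.
II-6 is clear so carries F and passed f to III-4 (ff), so II-6 is Ff.
III-3 is a clear offspring of II-5 (Ff) × II-6 (Ff), whose cross gives 1/4 FF : 1/2 Ff : 1/4 ff; conditioning on being clear, III-3 is FF with probability 1/3, Ff with probability 2/3.
III-5 is a clear offspring of II-5 (Ff) × II-6 (Ff), whose cross gives 1/4 FF : 1/2 Ff : 1/4 ff; conditioning on being clear, III-5 is FF with probability 1/3, Ff with probability 2/3.
Summing over parental genotype combinations, P(offspring has genotype Ff) = 2/9·1/2 + 2/9·1/2 + 4/9·1/2 = 4/9.

4/9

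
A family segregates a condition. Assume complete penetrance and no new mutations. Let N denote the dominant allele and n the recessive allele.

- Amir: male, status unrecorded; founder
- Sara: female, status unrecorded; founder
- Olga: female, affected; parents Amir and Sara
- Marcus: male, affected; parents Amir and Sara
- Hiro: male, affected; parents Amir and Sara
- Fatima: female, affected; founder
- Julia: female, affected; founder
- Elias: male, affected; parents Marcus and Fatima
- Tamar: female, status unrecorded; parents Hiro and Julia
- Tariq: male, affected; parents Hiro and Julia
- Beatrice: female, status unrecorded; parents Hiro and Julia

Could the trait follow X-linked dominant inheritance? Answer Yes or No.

Yes

A consistent assignment under X-linked dominant exists: Amir X^N Y, Sara X^N X^N, Olga X^N X^N, Marcus X^N Y, Hiro X^N Y, Fatima X^N X^N, Julia X^N X^N, Elias X^N Y, Tamar X^N X^N, Tariq X^N Y, Beatrice X^N X^N.
In this assignment every recorded phenotype matches its genotype and every non-founder's genotype is obtainable from its parents' genotypes, so the pedigree is consistent.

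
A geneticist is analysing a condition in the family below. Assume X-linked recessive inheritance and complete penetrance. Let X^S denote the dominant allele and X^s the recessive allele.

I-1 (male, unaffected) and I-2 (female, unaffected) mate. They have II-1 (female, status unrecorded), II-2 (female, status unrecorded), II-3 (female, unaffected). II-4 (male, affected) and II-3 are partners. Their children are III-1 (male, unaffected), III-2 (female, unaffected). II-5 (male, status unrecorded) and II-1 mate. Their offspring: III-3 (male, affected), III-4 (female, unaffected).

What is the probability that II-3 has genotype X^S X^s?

I-1 is unaffected, so I-1 is X^S Y.
I-2 is unaffected so carries S and passed s to II-1 (X^S X^s, whose S came from I-1), so I-2 is X^S X^s.
Their cross gives offspring ratios 1/2 X^S X^S : 1/2 X^S X^s. Conditioning on II-3 being unaffected, P(X^S X^s) = 1/2 / 1 = 1/2 before taking II-3's own offspring into account.
II-4 is affected, so II-4 is X^s Y.
Now use II-3's offspring. Probability of each recorded status — unaffected son III-1: 1/2 if II-3 is X^S X^s, 1 if X^S X^S; unaffected daughter III-2: 1/2 if II-3 is X^S X^s, 1 if X^S X^S.
Bayes: P(X^S X^s) = 1/2·1/4 / (1/2·1/4 + 1/2·1) = 1/5.

1/5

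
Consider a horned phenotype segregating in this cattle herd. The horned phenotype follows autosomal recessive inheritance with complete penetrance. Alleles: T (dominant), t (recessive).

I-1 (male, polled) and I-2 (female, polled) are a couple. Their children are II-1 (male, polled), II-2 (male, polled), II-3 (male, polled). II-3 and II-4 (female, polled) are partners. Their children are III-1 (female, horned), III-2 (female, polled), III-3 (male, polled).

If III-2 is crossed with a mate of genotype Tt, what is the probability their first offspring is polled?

II-3 is polled so carries T and passed t to III-1 (tt), so II-3 is Tt.
II-4 is polled so carries T and passed t to III-1 (tt), so II-4 is Tt.
III-2 is a polled offspring of II-3 (Tt) × II-4 (Tt), whose cross gives 1/4 TT : 1/2 Tt : 1/4 tt; conditioning on being polled, III-2 is TT with probability 1/3, Tt with probability 2/3.
Summing over parental genotype combinations, P(offspring is polled) = 1/3·1 + 2/3·3/4 = 5/6.

5/6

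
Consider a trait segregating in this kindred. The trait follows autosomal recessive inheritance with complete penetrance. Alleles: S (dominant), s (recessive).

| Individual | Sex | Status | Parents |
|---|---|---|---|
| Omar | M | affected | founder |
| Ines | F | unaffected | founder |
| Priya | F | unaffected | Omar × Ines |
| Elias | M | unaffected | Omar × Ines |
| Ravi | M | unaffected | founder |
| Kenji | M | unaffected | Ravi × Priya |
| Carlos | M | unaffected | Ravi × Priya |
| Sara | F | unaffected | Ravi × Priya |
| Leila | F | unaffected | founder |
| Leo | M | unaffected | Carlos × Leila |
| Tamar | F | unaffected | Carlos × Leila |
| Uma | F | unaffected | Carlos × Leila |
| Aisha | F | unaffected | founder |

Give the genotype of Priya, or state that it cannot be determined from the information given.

Ss

From phenotype alone, Priya is SS or Ss.
Priya is unaffected so carries S and received s from Omar (ss), so Priya is Ss.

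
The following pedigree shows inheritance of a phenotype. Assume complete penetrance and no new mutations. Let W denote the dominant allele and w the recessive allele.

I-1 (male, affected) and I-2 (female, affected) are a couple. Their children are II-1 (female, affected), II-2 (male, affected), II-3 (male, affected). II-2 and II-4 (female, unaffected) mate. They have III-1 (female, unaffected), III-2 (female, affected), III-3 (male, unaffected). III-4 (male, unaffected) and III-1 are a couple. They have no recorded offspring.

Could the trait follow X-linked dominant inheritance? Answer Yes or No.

Under X-linked dominant, III-1 (unaffected, female) cannot arise from II-2 (affected) × II-4 (unaffected).

No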